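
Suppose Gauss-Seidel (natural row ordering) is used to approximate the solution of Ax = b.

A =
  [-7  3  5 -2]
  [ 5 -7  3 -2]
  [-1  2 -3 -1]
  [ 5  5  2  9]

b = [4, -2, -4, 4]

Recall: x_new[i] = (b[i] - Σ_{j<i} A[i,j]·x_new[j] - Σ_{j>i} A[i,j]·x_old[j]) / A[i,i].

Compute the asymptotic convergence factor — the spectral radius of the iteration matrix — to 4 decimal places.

Write A = D+L+U with D = diag(-7, -7, -3, 9).
Gauss-Seidel: T = -(D+L)⁻¹U, row 0 first, T[0,1] = -(3)/(-7) = +0.4286; later rows by forward substitution.
  T[0,:] = [+0.0000, +0.4286, +0.7143, -0.2857]
  T[1,:] = [+0.0000, +0.3061, +0.9388, -0.4898]
  T[2,:] = [+0.0000, +0.0612, +0.3878, -0.5646]
  T[3,:] = [+0.0000, -0.4218, -1.0045, +0.5563]
|λ(T)| sorted: 1.4854, 0.1513, 0.1513, 0.0000.
ρ(T) = max|λ| = 1.4854; 1.4854 > 1 ⇒ diverges.

1.4854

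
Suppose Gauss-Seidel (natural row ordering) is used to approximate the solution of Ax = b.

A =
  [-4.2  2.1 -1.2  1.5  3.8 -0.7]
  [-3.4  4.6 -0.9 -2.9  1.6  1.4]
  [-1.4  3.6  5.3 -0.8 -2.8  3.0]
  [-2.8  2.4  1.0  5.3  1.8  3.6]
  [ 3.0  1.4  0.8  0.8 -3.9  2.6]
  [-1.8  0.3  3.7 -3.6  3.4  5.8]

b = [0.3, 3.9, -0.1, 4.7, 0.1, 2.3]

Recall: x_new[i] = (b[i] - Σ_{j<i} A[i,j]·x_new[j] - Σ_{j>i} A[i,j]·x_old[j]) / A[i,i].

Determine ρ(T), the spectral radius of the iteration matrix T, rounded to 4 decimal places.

1.1611

Diagonal D = diag(-4.2, 4.6, 5.3, 5.3, -3.9, 5.8); L, U strict lower/upper.
T_GS = -(D+L)⁻¹U: row 0 first, T[0,1] = -(2.1)/(-4.2) = +0.5000; later rows by forward substitution.
  T[0,:] = [+0.0000, +0.5000, -0.2857, +0.3571, +0.9048, -0.1667]
  T[1,:] = [+0.0000, +0.3696, -0.0155, +0.8944, +0.3209, -0.4275]
  T[2,:] = [+0.0000, -0.1189, -0.0649, -0.3622, +0.5493, -0.3197]
  T[3,:] = [+0.0000, +0.1192, -0.1317, -0.1480, -0.1106, -0.5134]
  T[4,:] = [+0.0000, +0.5173, -0.2657, +0.4911, +0.9012, +0.2141]
  T[5,:] = [+0.0000, -0.0173, +0.0276, -0.0841, -0.6832, -0.2698]
eigenvalue magnitudes: 1.1611, 0.5291, 0.5291, 0.5231, 0.0061, 0.0000.
ρ(T) = max|λ| = 1.1611; 1.1611 > 1: divergent.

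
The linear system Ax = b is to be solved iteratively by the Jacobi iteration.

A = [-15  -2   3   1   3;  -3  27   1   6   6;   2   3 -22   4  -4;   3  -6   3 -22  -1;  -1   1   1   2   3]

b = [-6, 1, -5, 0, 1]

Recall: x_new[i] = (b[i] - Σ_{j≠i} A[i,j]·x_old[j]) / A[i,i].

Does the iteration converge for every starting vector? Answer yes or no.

Diagonal D = diag(-15, 27, -22, -22, 3); L, U strict lower/upper.
Jacobi: T = -D⁻¹(L+U), T[4,0] = -(-1)/(3) = +0.3333; T[4,4] = 0.
  T[0,:] = [+0.0000, -0.1333, +0.2000, +0.0667, +0.2000]
  T[1,:] = [+0.1111, +0.0000, -0.0370, -0.2222, -0.2222]
  T[2,:] = [+0.0909, +0.1364, +0.0000, +0.1818, -0.1818]
  T[3,:] = [+0.1364, -0.2727, +0.1364, +0.0000, -0.0455]
  T[4,:] = [+0.3333, -0.3333, -0.3333, -0.6667, +0.0000]
eigenvalue magnitudes: 0.5863, 0.3654, 0.3654, 0.2186, 0.0859.
ρ(T) = max|λ| = 0.5863; 0.5863 < 1 ⇒ converges.

yes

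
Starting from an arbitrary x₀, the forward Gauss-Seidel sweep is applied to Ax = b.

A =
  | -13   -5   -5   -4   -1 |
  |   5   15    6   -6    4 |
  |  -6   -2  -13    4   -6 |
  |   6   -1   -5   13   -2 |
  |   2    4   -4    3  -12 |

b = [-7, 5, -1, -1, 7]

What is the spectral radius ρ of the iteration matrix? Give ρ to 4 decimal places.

Write A = D+L+U with D = diag(-13, 15, -13, 13, -12).
T_GS = -(D+L)⁻¹U: row 0 first, T[0,3] = -(-4)/(-13) = -0.3077; later rows by forward substitution.
  T[0,:] = [+0.0000, -0.3846, -0.3846, -0.3077, -0.0769]
  T[1,:] = [+0.0000, +0.1282, -0.2718, +0.5026, -0.2410]
  T[2,:] = [+0.0000, +0.1578, +0.2193, +0.3724, -0.3890]
  T[3,:] = [+0.0000, +0.2481, +0.2410, +0.3239, +0.0212]
  T[4,:] = [+0.0000, -0.0119, -0.1676, +0.0731, +0.0418]
|λ(T)| sorted: 0.6913, 0.2969, 0.2950, 0.0201, 0.0000.
ρ(T) = max|λ| = 0.6913; 0.6913 < 1 ⇒ converges.

0.6913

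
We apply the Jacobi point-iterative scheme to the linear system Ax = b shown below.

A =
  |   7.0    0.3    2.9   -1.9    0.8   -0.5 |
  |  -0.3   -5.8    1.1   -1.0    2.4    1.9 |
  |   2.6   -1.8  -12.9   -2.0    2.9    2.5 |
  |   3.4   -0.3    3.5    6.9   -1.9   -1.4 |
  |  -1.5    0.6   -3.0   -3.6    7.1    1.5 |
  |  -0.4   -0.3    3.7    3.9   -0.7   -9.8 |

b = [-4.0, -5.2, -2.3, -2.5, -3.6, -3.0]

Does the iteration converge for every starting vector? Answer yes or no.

yes

A = D + L + U where D = diag(7, -5.8, -12.9, 6.9, 7.1, -9.8).
Jacobi: T = -D⁻¹(L+U), T[1,0] = -(-0.3)/(-5.8) = -0.0517; T[1,1] = 0.
  T[0,:] = [+0.0000, -0.0429, -0.4143, +0.2714, -0.1143, +0.0714]
  T[1,:] = [-0.0517, +0.0000, +0.1897, -0.1724, +0.4138, +0.3276]
  T[2,:] = [+0.2016, -0.1395, +0.0000, -0.1550, +0.2248, +0.1938]
  T[3,:] = [-0.4928, +0.0435, -0.5072, +0.0000, +0.2754, +0.2029]
  T[4,:] = [+0.2113, -0.0845, +0.4225, +0.5070, +0.0000, -0.2113]
  T[5,:] = [-0.0408, -0.0306, +0.3776, +0.3980, -0.0714, +0.0000]
eigenvalue magnitudes: 0.8647, 0.5593, 0.5593, 0.2940, 0.1576, 0.1576.
ρ(T) = max|λ| = 0.8647; 0.8647 < 1 ⇒ converges.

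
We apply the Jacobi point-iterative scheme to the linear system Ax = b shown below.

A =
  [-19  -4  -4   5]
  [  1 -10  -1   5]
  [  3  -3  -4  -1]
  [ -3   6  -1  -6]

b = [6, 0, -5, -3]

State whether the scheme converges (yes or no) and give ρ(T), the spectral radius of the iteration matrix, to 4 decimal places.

yes, ρ = 0.7630

Diagonal D = diag(-19, -10, -4, -6); L, U strict lower/upper.
Jacobi T = -D⁻¹(L+U): T[2,1] = -(-3)/(-4) = -0.7500; T[2,2] = 0.
  T[0,:] = [+0.0000, -0.2105, -0.2105, +0.2632]
  T[1,:] = [+0.1000, +0.0000, -0.1000, +0.5000]
  T[2,:] = [+0.7500, -0.7500, +0.0000, -0.2500]
  T[3,:] = [-0.5000, +1.0000, -0.1667, +0.0000]
|λ(T)| sorted: 0.7630, 0.4983, 0.3797, 0.3797.
ρ(T) = max|λ| = 0.7630; 0.7630 < 1 ⇒ converges.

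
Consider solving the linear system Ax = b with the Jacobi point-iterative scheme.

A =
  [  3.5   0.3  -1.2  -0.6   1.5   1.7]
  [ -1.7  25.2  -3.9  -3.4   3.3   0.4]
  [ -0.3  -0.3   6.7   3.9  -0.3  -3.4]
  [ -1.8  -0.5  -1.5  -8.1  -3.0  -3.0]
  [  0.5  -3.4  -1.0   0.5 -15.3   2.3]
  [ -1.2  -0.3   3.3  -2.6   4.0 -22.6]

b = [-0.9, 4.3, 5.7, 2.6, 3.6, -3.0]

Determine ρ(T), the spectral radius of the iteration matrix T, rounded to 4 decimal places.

0.5329

Write A = D+L+U with D = diag(3.5, 25.2, 6.7, -8.1, -15.3, -22.6).
T_J = -D⁻¹(L+U): T[3,2] = -(-1.5)/(-8.1) = -0.1852; T[3,3] = 0.
  T[0,:] = [+0.0000, -0.0857, +0.3429, +0.1714, -0.4286, -0.4857]
  T[1,:] = [+0.0675, +0.0000, +0.1548, +0.1349, -0.1310, -0.0159]
  T[2,:] = [+0.0448, +0.0448, +0.0000, -0.5821, +0.0448, +0.5075]
  T[3,:] = [-0.2222, -0.0617, -0.1852, +0.0000, -0.3704, -0.3704]
  T[4,:] = [+0.0327, -0.2222, -0.0654, +0.0327, +0.0000, +0.1503]
  T[5,:] = [-0.0531, -0.0133, +0.1460, -0.1150, +0.1770, +0.0000]
|λ(T)| sorted: 0.5329, 0.3999, 0.3999, 0.3605, 0.3023, 0.0760.
ρ = 0.5329; 0.5329 < 1 ⇒ converges.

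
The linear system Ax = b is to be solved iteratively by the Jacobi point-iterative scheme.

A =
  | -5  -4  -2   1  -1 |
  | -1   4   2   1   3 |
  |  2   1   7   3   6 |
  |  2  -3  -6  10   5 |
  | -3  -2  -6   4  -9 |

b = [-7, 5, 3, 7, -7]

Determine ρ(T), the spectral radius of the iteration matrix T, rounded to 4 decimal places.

1.2243

Split A = D + L + U, D = diag(-5, 4, 7, 10, -9).
Jacobi: T = -D⁻¹(L+U), T[2,4] = -(6)/(7) = -0.8571; T[2,2] = 0.
  T[0,:] = [+0.0000, -0.8000, -0.4000, +0.2000, -0.2000]
  T[1,:] = [+0.2500, +0.0000, -0.5000, -0.2500, -0.7500]
  T[2,:] = [-0.2857, -0.1429, +0.0000, -0.4286, -0.8571]
  T[3,:] = [-0.2000, +0.3000, +0.6000, +0.0000, -0.5000]
  T[4,:] = [-0.3333, -0.2222, -0.6667, +0.4444, +0.0000]
moduli |λ_i(T)| = 1.2243, 0.8474, 0.8474, 0.4654, 0.4654.
ρ(T) = max|λ| = 1.2243; 1.2243 > 1 ⇒ diverges.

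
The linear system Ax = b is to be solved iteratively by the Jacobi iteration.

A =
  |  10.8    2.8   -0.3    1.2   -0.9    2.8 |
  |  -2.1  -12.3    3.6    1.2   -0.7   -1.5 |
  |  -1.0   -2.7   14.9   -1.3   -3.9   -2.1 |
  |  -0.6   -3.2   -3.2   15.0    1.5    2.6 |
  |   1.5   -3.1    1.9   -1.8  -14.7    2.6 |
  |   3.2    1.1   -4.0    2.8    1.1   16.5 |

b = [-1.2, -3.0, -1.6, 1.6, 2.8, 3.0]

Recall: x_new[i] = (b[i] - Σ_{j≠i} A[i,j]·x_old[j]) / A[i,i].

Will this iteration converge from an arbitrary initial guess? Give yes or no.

Split A = D + L + U, D = diag(10.8, -12.3, 14.9, 15, -14.7, 16.5).
Jacobi: T = -D⁻¹(L+U), T[0,4] = -(-0.9)/(10.8) = +0.0833; T[0,0] = 0.
  T[0,:] = [+0.0000  -0.2593  +0.0278  -0.1111  +0.0833  -0.2593]
  T[1,:] = [-0.1707  +0.0000  +0.2927  +0.0976  -0.0569  -0.1220]
  T[2,:] = [+0.0671  +0.1812  +0.0000  +0.0872  +0.2617  +0.1409]
  T[3,:] = [+0.0400  +0.2133  +0.2133  +0.0000  -0.1000  -0.1733]
  T[4,:] = [+0.1020  -0.2109  +0.1293  -0.1224  +0.0000  +0.1769]
  T[5,:] = [-0.1939  -0.0667  +0.2424  -0.1697  -0.0667  +0.0000]
|eigenvalues of T|: 0.5261, 0.3244, 0.3244, 0.3228, 0.2180, 0.2180.
spectral radius ρ = 0.5261; 0.5261 < 1 ⇒ converges.

yes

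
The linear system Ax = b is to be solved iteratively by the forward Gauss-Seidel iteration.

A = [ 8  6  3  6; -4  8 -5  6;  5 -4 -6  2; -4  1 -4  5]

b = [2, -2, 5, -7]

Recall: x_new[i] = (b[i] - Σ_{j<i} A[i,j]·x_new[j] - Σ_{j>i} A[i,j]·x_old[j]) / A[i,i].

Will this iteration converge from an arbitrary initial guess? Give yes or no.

no

Split A = D + L + U, D = diag(8, 8, -6, 5).
GS T = -(D+L)⁻¹U: row 0 first, T[0,2] = -(3)/(8) = -0.3750; later rows by forward substitution.
  T[0,:] = [+0.0000, -0.7500, -0.3750, -0.7500]
  T[1,:] = [+0.0000, -0.3750, +0.4375, -1.1250]
  T[2,:] = [+0.0000, -0.3750, -0.6042, +0.4583]
  T[3,:] = [+0.0000, -0.8250, -0.8708, -0.0083]
|eigenvalues of T|: 1.1861, 0.3246, 0.3246, 0.0000.
ρ = 1.1861; 1.1861 > 1, so it fails to converge.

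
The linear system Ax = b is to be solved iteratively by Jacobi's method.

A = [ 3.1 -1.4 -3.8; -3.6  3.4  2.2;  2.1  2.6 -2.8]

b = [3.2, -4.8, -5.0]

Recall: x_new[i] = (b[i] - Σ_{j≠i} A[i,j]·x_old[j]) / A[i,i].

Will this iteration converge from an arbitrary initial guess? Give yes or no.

Diagonal D = diag(3.1, 3.4, -2.8); L, U strict lower/upper.
Jacobi T = -D⁻¹(L+U): T[0,2] = -(-3.8)/(3.1) = +1.2258; T[0,0] = 0.
  T[0,:] = [+0.0000  +0.4516  +1.2258]
  T[1,:] = [+1.0588  +0.0000  -0.6471]
  T[2,:] = [+0.7500  +0.9286  +0.0000]
moduli |λ_i(T)| = 1.2573, 0.8856, 0.8856.
spectral radius ρ = 1.2573; 1.2573 > 1, so it fails to converge.

no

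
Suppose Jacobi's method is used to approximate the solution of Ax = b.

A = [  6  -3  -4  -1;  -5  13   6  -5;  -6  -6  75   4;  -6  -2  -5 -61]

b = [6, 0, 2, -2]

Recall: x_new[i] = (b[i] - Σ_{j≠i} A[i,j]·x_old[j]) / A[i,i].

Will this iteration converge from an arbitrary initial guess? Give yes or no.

Write A = D+L+U with D = diag(6, 13, 75, -61).
Jacobi: T = -D⁻¹(L+U), T[3,0] = -(-6)/(-61) = -0.0984; T[3,3] = 0.
  T[0,:] = [+0.0000, +0.5000, +0.6667, +0.1667]
  T[1,:] = [+0.3846, +0.0000, -0.4615, +0.3846]
  T[2,:] = [+0.0800, +0.0800, +0.0000, -0.0533]
  T[3,:] = [-0.0984, -0.0328, -0.0820, +0.0000]
eigenvalue magnitudes: 0.4510, 0.3006, 0.3006, 0.1235.
ρ(T) = max|λ| = 0.4510; 0.4510 < 1: convergent.

yes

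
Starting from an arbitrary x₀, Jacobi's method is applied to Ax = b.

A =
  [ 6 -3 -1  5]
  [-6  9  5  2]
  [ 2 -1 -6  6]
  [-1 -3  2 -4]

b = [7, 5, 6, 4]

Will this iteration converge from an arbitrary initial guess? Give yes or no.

no

Write A = D+L+U with D = diag(6, 9, -6, -4).
Jacobi: T = -D⁻¹(L+U), T[0,3] = -(5)/(6) = -0.8333; T[0,0] = 0.
  T[0,:] = [+0.0000 +0.5000 +0.1667 -0.8333]
  T[1,:] = [+0.6667 +0.0000 -0.5556 -0.2222]
  T[2,:] = [+0.3333 -0.1667 +0.0000 +1.0000]
  T[3,:] = [-0.2500 -0.7500 +0.5000 +0.0000]
|roots of det(T-λI)|: 1.2782, 0.8733, 0.8733, 0.3063.
ρ(T) = max|λ| = 1.2782; 1.2782 > 1: divergent.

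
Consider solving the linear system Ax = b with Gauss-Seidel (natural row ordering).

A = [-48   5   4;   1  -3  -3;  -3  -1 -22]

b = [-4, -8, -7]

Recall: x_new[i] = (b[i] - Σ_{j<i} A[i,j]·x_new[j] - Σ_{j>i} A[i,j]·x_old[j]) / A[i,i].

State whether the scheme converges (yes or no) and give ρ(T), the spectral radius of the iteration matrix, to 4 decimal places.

yes, ρ = 0.1577

Write A = D+L+U with D = diag(-48, -3, -22).
Gauss-Seidel: T = -(D+L)⁻¹U, row 0 first, T[0,2] = -(4)/(-48) = +0.0833; later rows by forward substitution.
  T[0,:] = [+0.0000  +0.1042  +0.0833]
  T[1,:] = [+0.0000  +0.0347  -0.9722]
  T[2,:] = [+0.0000  -0.0158  +0.0328]
moduli |λ_i(T)| = 0.1577, 0.0901, 0.0000.
ρ(T) = max|λ| = 0.1577; 0.1577 < 1 ⇒ converges.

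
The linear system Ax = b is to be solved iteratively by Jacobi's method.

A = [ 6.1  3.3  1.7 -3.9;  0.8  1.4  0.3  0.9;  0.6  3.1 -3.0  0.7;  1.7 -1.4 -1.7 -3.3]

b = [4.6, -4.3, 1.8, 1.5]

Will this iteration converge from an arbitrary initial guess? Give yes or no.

A = D + L + U where D = diag(6.1, 1.4, -3, -3.3).
T_J = -D⁻¹(L+U): T[2,3] = -(0.7)/(-3) = +0.2333; T[2,2] = 0.
  T[0,:] = [+0.0000 -0.5410 -0.2787 +0.6393]
  T[1,:] = [-0.5714 +0.0000 -0.2143 -0.6429]
  T[2,:] = [+0.2000 +1.0333 +0.0000 +0.2333]
  T[3,:] = [+0.5152 -0.4242 -0.5152 +0.0000]
moduli |λ_i(T)| = 1.1997, 0.7526, 0.7526, 0.5727.
ρ(T) = max|λ| = 1.1997; 1.1997 > 1: divergent.

no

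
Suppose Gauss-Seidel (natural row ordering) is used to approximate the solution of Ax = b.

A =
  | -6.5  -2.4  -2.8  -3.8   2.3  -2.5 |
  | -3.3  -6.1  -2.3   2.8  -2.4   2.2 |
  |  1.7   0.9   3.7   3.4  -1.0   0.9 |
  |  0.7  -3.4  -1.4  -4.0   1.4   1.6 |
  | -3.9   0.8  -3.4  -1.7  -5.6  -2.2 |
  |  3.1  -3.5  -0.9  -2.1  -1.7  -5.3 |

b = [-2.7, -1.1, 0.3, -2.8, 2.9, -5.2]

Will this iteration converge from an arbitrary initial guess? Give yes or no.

Split A = D + L + U, D = diag(-6.5, -6.1, 3.7, -4, -5.6, -5.3).
GS T = -(D+L)⁻¹U: row 0 first, T[0,3] = -(-3.8)/(-6.5) = -0.5846; later rows by forward substitution.
  T[0,:] = [+0.0000 -0.3692 -0.4308 -0.5846 +0.3538 -0.3846]
  T[1,:] = [+0.0000 +0.1997 -0.1440 +0.7753 -0.5849 +0.5687]
  T[2,:] = [+0.0000 +0.1211 +0.2330 -0.8389 +0.2500 -0.2049]
  T[3,:] = [+0.0000 -0.2768 -0.0345 -0.4677 +0.8216 -0.0790]
  T[4,:] = [+0.0000 +0.2962 +0.1485 +1.1692 -0.7311 +0.1046]
  T[5,:] = [+0.0000 -0.3538 -0.2304 -0.9012 +0.4597 -0.5680]
|eigenvalues of T|: 1.4415, 0.4872, 0.3074, 0.3074, 0.1550, 0.0000.
spectral radius ρ = 1.4415; 1.4415 > 1 ⇒ diverges.

no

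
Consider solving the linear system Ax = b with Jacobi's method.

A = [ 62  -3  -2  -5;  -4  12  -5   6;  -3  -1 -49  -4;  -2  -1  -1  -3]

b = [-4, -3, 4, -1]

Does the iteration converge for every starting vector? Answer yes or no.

yes

A = D + L + U where D = diag(62, 12, -49, -3).
Jacobi T = -D⁻¹(L+U): T[2,0] = -(-3)/(-49) = -0.0612; T[2,2] = 0.
  T[0,:] = [+0.0000 +0.0484 +0.0323 +0.0806]
  T[1,:] = [+0.3333 +0.0000 +0.4167 -0.5000]
  T[2,:] = [-0.0612 -0.0204 +0.0000 -0.0816]
  T[3,:] = [-0.6667 -0.3333 -0.3333 +0.0000]
|eigenvalues of T|: 0.4359, 0.3193, 0.0838, 0.0838.
ρ(T) = max|λ| = 0.4359; 0.4359 < 1: convergent.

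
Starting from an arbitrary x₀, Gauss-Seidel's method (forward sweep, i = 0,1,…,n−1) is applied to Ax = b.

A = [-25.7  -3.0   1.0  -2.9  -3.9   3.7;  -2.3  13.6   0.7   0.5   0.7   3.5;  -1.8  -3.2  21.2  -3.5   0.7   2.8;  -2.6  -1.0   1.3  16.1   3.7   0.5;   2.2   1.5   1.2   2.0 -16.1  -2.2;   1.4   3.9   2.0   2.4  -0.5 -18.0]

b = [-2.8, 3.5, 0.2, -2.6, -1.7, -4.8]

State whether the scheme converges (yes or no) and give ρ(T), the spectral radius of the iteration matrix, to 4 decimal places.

yes, ρ = 0.2164

Split A = D + L + U, D = diag(-25.7, 13.6, 21.2, 16.1, -16.1, -18).
GS T = -(D+L)⁻¹U: row 0 first, T[0,3] = -(-2.9)/(-25.7) = -0.1128; later rows by forward substitution.
  T[0,:] = [+0.0000 -0.1167 +0.0389 -0.1128 -0.1518 +0.1440]
  T[1,:] = [+0.0000 -0.0197 -0.0449 -0.0558 -0.0771 -0.2330]
  T[2,:] = [+0.0000 -0.0129 -0.0035 +0.1471 -0.0575 -0.1550]
  T[3,:] = [+0.0000 -0.0190 +0.0038 -0.0336 -0.2545 -0.0098]
  T[4,:] = [+0.0000 -0.0211 +0.0013 -0.0138 -0.0638 -0.1514]
  T[5,:] = [+0.0000 -0.0167 -0.0066 -0.0086 -0.0671 -0.0536]
eigenvalue magnitudes: 0.2164, 0.0770, 0.0605, 0.0605, 0.0397, 0.0000.
ρ(T) = max|λ| = 0.2164; 0.2164 < 1, so it converges for any x₀.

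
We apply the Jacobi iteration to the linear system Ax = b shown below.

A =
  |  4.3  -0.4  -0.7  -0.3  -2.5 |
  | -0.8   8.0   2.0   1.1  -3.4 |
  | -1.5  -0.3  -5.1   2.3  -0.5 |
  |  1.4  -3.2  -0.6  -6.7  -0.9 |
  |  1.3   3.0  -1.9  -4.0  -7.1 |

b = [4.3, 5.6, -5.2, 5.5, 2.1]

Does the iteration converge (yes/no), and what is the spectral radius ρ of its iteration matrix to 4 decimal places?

Write A = D+L+U with D = diag(4.3, 8, -5.1, -6.7, -7.1).
T_J = -D⁻¹(L+U): T[1,0] = -(-0.8)/(8) = +0.1000; T[1,1] = 0.
  T[0,:] = [+0.0000 +0.0930 +0.1628 +0.0698 +0.5814]
  T[1,:] = [+0.1000 +0.0000 -0.2500 -0.1375 +0.4250]
  T[2,:] = [-0.2941 -0.0588 +0.0000 +0.4510 -0.0980]
  T[3,:] = [+0.2090 -0.4776 -0.0896 +0.0000 -0.1343]
  T[4,:] = [+0.1831 +0.4225 -0.2676 -0.5634 +0.0000]
eigenvalue magnitudes: 0.8478, 0.4062, 0.4062, 0.3507, 0.0452.
ρ = 0.8478; 0.8478 < 1 ⇒ converges.

yes, ρ = 0.8478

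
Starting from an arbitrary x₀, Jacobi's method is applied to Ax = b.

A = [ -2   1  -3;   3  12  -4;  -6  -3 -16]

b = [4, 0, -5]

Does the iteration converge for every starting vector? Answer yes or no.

yes

Split A = D + L + U, D = diag(-2, 12, -16).
Jacobi: T = -D⁻¹(L+U), T[0,2] = -(-3)/(-2) = -1.5000; T[0,0] = 0.
  T[0,:] = [+0.0000 +0.5000 -1.5000]
  T[1,:] = [-0.2500 +0.0000 +0.3333]
  T[2,:] = [-0.3750 -0.1875 +0.0000]
|roots of det(T-λI)|: 0.7440, 0.4225, 0.4225.
ρ(T) = max|λ| = 0.7440; 0.7440 < 1, so it converges for any x₀.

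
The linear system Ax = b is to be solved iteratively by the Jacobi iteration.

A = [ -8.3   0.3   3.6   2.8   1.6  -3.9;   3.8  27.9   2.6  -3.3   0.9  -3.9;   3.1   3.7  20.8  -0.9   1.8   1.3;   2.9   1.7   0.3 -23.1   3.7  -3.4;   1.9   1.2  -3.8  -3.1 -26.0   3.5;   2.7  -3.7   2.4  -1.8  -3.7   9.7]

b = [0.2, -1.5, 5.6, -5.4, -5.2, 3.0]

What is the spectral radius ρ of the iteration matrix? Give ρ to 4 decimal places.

0.5120

A = D + L + U where D = diag(-8.3, 27.9, 20.8, -23.1, -26, 9.7).
T_J = -D⁻¹(L+U): T[0,4] = -(1.6)/(-8.3) = +0.1928; T[0,0] = 0.
  T[0,:] = [+0.0000, +0.0361, +0.4337, +0.3373, +0.1928, -0.4699]
  T[1,:] = [-0.1362, +0.0000, -0.0932, +0.1183, -0.0323, +0.1398]
  T[2,:] = [-0.1490, -0.1779, +0.0000, +0.0433, -0.0865, -0.0625]
  T[3,:] = [+0.1255, +0.0736, +0.0130, +0.0000, +0.1602, -0.1472]
  T[4,:] = [+0.0731, +0.0462, -0.1462, -0.1192, +0.0000, +0.1346]
  T[5,:] = [-0.2784, +0.3814, -0.2474, +0.1856, +0.3814, +0.0000]
|λ(T)| sorted: 0.5120, 0.3963, 0.1988, 0.1988, 0.1764, 0.0003.
ρ = 0.5120; 0.5120 < 1 ⇒ converges.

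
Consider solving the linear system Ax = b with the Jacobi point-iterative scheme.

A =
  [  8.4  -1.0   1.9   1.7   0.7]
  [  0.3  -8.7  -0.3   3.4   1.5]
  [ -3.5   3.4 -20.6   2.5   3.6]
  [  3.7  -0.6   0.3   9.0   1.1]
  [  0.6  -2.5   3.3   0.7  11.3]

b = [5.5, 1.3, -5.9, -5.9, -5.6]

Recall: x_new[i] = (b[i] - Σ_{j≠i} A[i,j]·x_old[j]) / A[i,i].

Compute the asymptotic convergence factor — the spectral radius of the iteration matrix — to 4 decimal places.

0.5081

A = D + L + U where D = diag(8.4, -8.7, -20.6, 9, 11.3).
Jacobi T = -D⁻¹(L+U): T[0,1] = -(-1)/(8.4) = +0.1190; T[0,0] = 0.
  T[0,:] = [+0.0000 +0.1190 -0.2262 -0.2024 -0.0833]
  T[1,:] = [+0.0345 +0.0000 -0.0345 +0.3908 +0.1724]
  T[2,:] = [-0.1699 +0.1650 +0.0000 +0.1214 +0.1748]
  T[3,:] = [-0.4111 +0.0667 -0.0333 +0.0000 -0.1222]
  T[4,:] = [-0.0531 +0.2212 -0.2920 -0.0619 +0.0000]
|eigenvalues of T|: 0.5081, 0.3725, 0.2630, 0.2630, 0.0175.
ρ = 0.5081; 0.5081 < 1: convergent.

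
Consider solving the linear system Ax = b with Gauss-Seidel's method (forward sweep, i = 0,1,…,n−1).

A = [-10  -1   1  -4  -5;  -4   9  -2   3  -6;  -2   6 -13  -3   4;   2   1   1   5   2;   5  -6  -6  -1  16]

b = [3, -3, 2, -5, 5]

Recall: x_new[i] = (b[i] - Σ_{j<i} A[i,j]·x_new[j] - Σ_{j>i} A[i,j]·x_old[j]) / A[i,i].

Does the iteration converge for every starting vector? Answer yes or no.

A = D + L + U where D = diag(-10, 9, -13, 5, 16).
Gauss-Seidel: T = -(D+L)⁻¹U, row 0 first, T[0,1] = -(-1)/(-10) = -0.1000; later rows by forward substitution.
  T[0,:] = [+0.0000 -0.1000 +0.1000 -0.4000 -0.5000]
  T[1,:] = [+0.0000 -0.0444 +0.2667 -0.5111 +0.4444]
  T[2,:] = [+0.0000 -0.0051 +0.1077 -0.4051 +0.5897]
  T[3,:] = [+0.0000 +0.0499 -0.1149 +0.3432 -0.4068]
  T[4,:] = [+0.0000 +0.0158 +0.1020 -0.1971 +0.5186]
|roots of det(T-λI)|: 0.8576, 0.1070, 0.1070, 0.0652, 0.0000.
spectral radius ρ = 0.8576; 0.8576 < 1: convergent.

yes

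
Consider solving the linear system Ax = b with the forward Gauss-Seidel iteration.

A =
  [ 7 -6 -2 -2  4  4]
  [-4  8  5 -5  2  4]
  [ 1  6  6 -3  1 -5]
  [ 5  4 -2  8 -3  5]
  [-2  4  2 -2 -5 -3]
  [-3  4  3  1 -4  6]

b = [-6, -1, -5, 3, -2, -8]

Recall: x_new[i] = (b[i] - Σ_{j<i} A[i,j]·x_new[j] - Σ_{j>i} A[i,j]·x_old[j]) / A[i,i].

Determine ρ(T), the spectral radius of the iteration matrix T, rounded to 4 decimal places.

1.2087

Diagonal D = diag(7, 8, 6, 8, -5, 6); L, U strict lower/upper.
Gauss-Seidel: T = -(D+L)⁻¹U, row 0 first, T[0,2] = -(-2)/(7) = +0.2857; later rows by forward substitution.
  T[0,:] = [+0.0000 +0.8571 +0.2857 +0.2857 -0.5714 -0.5714]
  T[1,:] = [+0.0000 +0.4286 -0.4821 +0.7679 -0.5357 -0.7857]
  T[2,:] = [+0.0000 -0.5714 +0.4345 -0.3155 +0.4643 +1.7143]
  T[3,:] = [+0.0000 -0.8929 +0.1711 -0.6414 +1.1161 +0.5536]
  T[4,:] = [+0.0000 +0.1286 -0.3946 +0.6304 -0.4607 -0.5357]
  T[5,:] = [+0.0000 +0.6631 -0.0446 +0.3158 -0.6539 -1.0685]
moduli |λ_i(T)| = 1.2087, 0.7272, 0.3314, 0.3314, 0.3121, 0.0000.
ρ(T) = max|λ| = 1.2087; 1.2087 > 1: divergent.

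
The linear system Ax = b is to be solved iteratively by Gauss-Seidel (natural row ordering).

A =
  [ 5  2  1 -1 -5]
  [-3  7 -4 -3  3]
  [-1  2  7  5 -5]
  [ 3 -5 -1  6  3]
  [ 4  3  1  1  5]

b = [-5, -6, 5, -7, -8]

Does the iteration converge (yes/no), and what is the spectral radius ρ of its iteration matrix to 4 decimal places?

A = D + L + U where D = diag(5, 7, 7, 6, 5).
GS T = -(D+L)⁻¹U: row 0 first, T[0,3] = -(-1)/(5) = +0.2000; later rows by forward substitution.
  T[0,:] = [+0.0000 -0.4000 -0.2000 +0.2000 +1.0000]
  T[1,:] = [+0.0000 -0.1714 +0.4857 +0.5143 +0.0000]
  T[2,:] = [+0.0000 -0.0082 -0.1673 -0.8327 +0.8571]
  T[3,:] = [+0.0000 +0.0558 +0.4769 +0.1898 -0.8571]
  T[4,:] = [+0.0000 +0.4133 -0.1933 -0.3400 -0.8000]
eigenvalue magnitudes: 1.1251, 0.7219, 0.7219, 0.1114, 0.0000.
spectral radius ρ = 1.1251; 1.1251 > 1, so it fails to converge.

no, ρ = 1.1251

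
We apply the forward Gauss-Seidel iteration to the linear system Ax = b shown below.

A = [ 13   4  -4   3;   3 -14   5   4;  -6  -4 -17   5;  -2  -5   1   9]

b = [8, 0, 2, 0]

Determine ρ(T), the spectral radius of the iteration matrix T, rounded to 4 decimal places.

0.5081

Split A = D + L + U, D = diag(13, -14, -17, 9).
Gauss-Seidel: T = -(D+L)⁻¹U, row 0 first, T[0,1] = -(4)/(13) = -0.3077; later rows by forward substitution.
  T[0,:] = [+0.0000, -0.3077, +0.3077, -0.2308]
  T[1,:] = [+0.0000, -0.0659, +0.4231, +0.2363]
  T[2,:] = [+0.0000, +0.1241, -0.2081, +0.3200]
  T[3,:] = [+0.0000, -0.1188, +0.3265, +0.0444]
|λ(T)| sorted: 0.5081, 0.2117, 0.0668, 0.0000.
ρ(T) = max|λ| = 0.5081; 0.5081 < 1: convergent.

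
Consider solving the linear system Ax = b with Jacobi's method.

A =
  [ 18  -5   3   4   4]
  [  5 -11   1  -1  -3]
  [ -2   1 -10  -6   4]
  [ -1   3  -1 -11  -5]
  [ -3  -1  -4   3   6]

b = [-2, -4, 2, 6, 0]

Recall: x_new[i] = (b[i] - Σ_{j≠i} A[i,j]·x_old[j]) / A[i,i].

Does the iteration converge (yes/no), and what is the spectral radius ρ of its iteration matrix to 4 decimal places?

yes, ρ = 0.8264

Write A = D+L+U with D = diag(18, -11, -10, -11, 6).
T_J = -D⁻¹(L+U): T[3,4] = -(-5)/(-11) = -0.4545; T[3,3] = 0.
  T[0,:] = [+0.0000  +0.2778  -0.1667  -0.2222  -0.2222]
  T[1,:] = [+0.4545  +0.0000  +0.0909  -0.0909  -0.2727]
  T[2,:] = [-0.2000  +0.1000  +0.0000  -0.6000  +0.4000]
  T[3,:] = [-0.0909  +0.2727  -0.0909  +0.0000  -0.4545]
  T[4,:] = [+0.5000  +0.1667  +0.6667  -0.5000  +0.0000]
|eigenvalues of T|: 0.8264, 0.4610, 0.3217, 0.3217, 0.2396.
ρ(T) = max|λ| = 0.8264; 0.8264 < 1, so it converges for any x₀.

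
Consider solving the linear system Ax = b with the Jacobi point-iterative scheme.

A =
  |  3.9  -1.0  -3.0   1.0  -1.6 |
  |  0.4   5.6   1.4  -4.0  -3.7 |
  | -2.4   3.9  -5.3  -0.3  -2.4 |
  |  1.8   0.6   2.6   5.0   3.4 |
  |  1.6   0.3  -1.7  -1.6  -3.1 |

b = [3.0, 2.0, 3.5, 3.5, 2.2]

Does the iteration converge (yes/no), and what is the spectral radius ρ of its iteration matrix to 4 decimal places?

no, ρ = 1.1434

A = D + L + U where D = diag(3.9, 5.6, -5.3, 5, -3.1).
Jacobi T = -D⁻¹(L+U): T[3,1] = -(0.6)/(5) = -0.1200; T[3,3] = 0.
  T[0,:] = [+0.0000  +0.2564  +0.7692  -0.2564  +0.4103]
  T[1,:] = [-0.0714  +0.0000  -0.2500  +0.7143  +0.6607]
  T[2,:] = [-0.4528  +0.7358  +0.0000  -0.0566  -0.4528]
  T[3,:] = [-0.3600  -0.1200  -0.5200  +0.0000  -0.6800]
  T[4,:] = [+0.5161  +0.0968  -0.5484  -0.5161  +0.0000]
|eigenvalues of T|: 1.1434, 0.8804, 0.8804, 0.8435, 0.1719.
ρ = 1.1434; 1.1434 > 1: divergent.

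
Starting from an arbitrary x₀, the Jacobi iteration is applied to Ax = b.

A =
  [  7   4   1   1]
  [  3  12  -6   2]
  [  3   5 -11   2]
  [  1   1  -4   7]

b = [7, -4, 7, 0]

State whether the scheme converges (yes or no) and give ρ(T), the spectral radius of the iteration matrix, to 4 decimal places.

Let D = diag(7, 12, -11, 7); L, U the strict triangles.
Jacobi T = -D⁻¹(L+U): T[1,0] = -(3)/(12) = -0.2500; T[1,1] = 0.
  T[0,:] = [+0.0000  -0.5714  -0.1429  -0.1429]
  T[1,:] = [-0.2500  +0.0000  +0.5000  -0.1667]
  T[2,:] = [+0.2727  +0.4545  +0.0000  +0.1818]
  T[3,:] = [-0.1429  -0.1429  +0.5714  +0.0000]
|roots of det(T-λI)|: 0.8283, 0.4440, 0.2199, 0.1644.
ρ(T) = max|λ| = 0.8283; 0.8283 < 1: convergent.

yes, ρ = 0.8283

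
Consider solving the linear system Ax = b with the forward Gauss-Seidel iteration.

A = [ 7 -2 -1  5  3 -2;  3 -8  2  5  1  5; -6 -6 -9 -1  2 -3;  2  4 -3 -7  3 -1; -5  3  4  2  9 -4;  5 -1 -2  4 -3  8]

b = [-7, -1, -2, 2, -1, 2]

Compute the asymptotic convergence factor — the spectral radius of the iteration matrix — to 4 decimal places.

1.3021

A = D + L + U where D = diag(7, -8, -9, -7, 9, 8).
Gauss-Seidel: T = -(D+L)⁻¹U, row 0 first, T[0,1] = -(-2)/(7) = +0.2857; later rows by forward substitution.
  T[0,:] = [+0.0000, +0.2857, +0.1429, -0.7143, -0.4286, +0.2857]
  T[1,:] = [+0.0000, +0.1071, +0.3036, +0.3571, -0.0357, +0.7321]
  T[2,:] = [+0.0000, -0.2619, -0.2976, +0.1270, +0.5317, -1.0119]
  T[3,:] = [+0.0000, +0.2551, +0.3418, -0.0544, +0.0578, +0.7908]
  T[4,:] = [+0.0000, +0.1827, +0.0345, -0.5602, -0.4754, +0.6331]
  T[5,:] = [+0.0000, -0.2897, -0.2837, +0.3399, +0.1892, -0.4980]
moduli |λ_i(T)| = 1.3021, 0.2750, 0.2750, 0.1581, 0.0607, 0.0000.
ρ(T) = max|λ| = 1.3021; 1.3021 > 1, so it fails to converge.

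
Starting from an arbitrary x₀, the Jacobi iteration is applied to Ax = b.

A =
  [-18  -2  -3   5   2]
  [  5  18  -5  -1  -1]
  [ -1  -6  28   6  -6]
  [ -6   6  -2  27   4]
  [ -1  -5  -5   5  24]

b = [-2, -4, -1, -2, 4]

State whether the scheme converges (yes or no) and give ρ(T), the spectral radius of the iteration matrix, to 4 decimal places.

yes, ρ = 0.5409

A = D + L + U where D = diag(-18, 18, 28, 27, 24).
Jacobi T = -D⁻¹(L+U): T[4,1] = -(-5)/(24) = +0.2083; T[4,4] = 0.
  T[0,:] = [+0.0000  -0.1111  -0.1667  +0.2778  +0.1111]
  T[1,:] = [-0.2778  +0.0000  +0.2778  +0.0556  +0.0556]
  T[2,:] = [+0.0357  +0.2143  +0.0000  -0.2143  +0.2143]
  T[3,:] = [+0.2222  -0.2222  +0.0741  +0.0000  -0.1481]
  T[4,:] = [+0.0417  +0.2083  +0.2083  -0.2083  +0.0000]
moduli |λ_i(T)| = 0.5409, 0.2746, 0.2746, 0.2124, 0.1344.
spectral radius ρ = 0.5409; 0.5409 < 1, so it converges for any x₀.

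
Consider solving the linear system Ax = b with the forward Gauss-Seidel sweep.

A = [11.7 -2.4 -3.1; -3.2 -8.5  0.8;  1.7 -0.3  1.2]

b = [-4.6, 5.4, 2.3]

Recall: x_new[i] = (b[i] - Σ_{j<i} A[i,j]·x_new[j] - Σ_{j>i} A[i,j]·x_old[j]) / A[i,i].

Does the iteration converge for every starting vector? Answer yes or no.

Diagonal D = diag(11.7, -8.5, 1.2); L, U strict lower/upper.
T_GS = -(D+L)⁻¹U: row 0 first, T[0,1] = -(-2.4)/(11.7) = +0.2051; later rows by forward substitution.
  T[0,:] = [+0.0000, +0.2051, +0.2650]
  T[1,:] = [+0.0000, -0.0772, -0.0056]
  T[2,:] = [+0.0000, -0.3099, -0.3768]
moduli |λ_i(T)| = 0.3825, 0.0715, 0.0000.
ρ = 0.3825; 0.3825 < 1: convergent.

yes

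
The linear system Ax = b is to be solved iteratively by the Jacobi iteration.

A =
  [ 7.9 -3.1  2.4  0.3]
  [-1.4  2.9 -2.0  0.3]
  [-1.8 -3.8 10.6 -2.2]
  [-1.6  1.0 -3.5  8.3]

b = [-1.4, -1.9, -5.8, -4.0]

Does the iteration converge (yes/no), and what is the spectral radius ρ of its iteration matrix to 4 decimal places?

Diagonal D = diag(7.9, 2.9, 10.6, 8.3); L, U strict lower/upper.
T_J = -D⁻¹(L+U): T[1,2] = -(-2)/(2.9) = +0.6897; T[1,1] = 0.
  T[0,:] = [+0.0000  +0.3924  -0.3038  -0.0380]
  T[1,:] = [+0.4828  +0.0000  +0.6897  -0.1034]
  T[2,:] = [+0.1698  +0.3585  +0.0000  +0.2075]
  T[3,:] = [+0.1928  -0.1205  +0.4217  +0.0000]
|eigenvalues of T|: 0.7441, 0.6103, 0.1679, 0.0341.
ρ = 0.7441; 0.7441 < 1: convergent.

yes, ρ = 0.7441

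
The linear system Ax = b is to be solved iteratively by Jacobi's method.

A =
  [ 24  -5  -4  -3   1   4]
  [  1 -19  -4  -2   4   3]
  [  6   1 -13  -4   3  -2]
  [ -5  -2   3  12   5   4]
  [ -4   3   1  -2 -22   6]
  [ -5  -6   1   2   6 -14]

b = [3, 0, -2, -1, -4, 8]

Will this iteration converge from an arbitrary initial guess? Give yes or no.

yes

Write A = D+L+U with D = diag(24, -19, -13, 12, -22, -14).
Jacobi: T = -D⁻¹(L+U), T[3,1] = -(-2)/(12) = +0.1667; T[3,3] = 0.
  T[0,:] = [+0.0000, +0.2083, +0.1667, +0.1250, -0.0417, -0.1667]
  T[1,:] = [+0.0526, +0.0000, -0.2105, -0.1053, +0.2105, +0.1579]
  T[2,:] = [+0.4615, +0.0769, +0.0000, -0.3077, +0.2308, -0.1538]
  T[3,:] = [+0.4167, +0.1667, -0.2500, +0.0000, -0.4167, -0.3333]
  T[4,:] = [-0.1818, +0.1364, +0.0455, -0.0909, +0.0000, +0.2727]
  T[5,:] = [-0.3571, -0.4286, +0.0714, +0.1429, +0.4286, +0.0000]
moduli |λ_i(T)| = 0.5480, 0.4412, 0.3590, 0.3590, 0.3393, 0.0804.
spectral radius ρ = 0.5480; 0.5480 < 1, so it converges for any x₀.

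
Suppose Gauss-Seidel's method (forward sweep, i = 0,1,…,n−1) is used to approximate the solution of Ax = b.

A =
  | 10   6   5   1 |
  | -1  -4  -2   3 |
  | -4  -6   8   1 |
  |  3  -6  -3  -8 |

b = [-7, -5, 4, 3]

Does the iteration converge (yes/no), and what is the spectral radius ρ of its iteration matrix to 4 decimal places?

Let D = diag(10, -4, 8, -8); L, U the strict triangles.
T_GS = -(D+L)⁻¹U: row 0 first, T[0,3] = -(1)/(10) = -0.1000; later rows by forward substitution.
  T[0,:] = [+0.0000 -0.6000 -0.5000 -0.1000]
  T[1,:] = [+0.0000 +0.1500 -0.3750 +0.7750]
  T[2,:] = [+0.0000 -0.1875 -0.5312 +0.4062]
  T[3,:] = [+0.0000 -0.2672 +0.2930 -0.7711]
eigenvalue magnitudes: 0.9157, 0.1239, 0.1239, 0.0000.
spectral radius ρ = 0.9157; 0.9157 < 1, so it converges for any x₀.

yes, ρ = 0.9157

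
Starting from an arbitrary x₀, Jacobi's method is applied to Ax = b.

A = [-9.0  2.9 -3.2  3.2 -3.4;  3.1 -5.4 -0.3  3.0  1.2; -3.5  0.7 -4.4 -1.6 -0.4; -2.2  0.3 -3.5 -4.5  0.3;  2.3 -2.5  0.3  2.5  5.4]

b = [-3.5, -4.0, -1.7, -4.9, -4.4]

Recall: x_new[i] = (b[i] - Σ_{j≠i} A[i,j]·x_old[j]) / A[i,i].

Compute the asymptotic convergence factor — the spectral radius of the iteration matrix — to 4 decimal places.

1.1280

Split A = D + L + U, D = diag(-9, -5.4, -4.4, -4.5, 5.4).
Jacobi T = -D⁻¹(L+U): T[4,0] = -(2.3)/(5.4) = -0.4259; T[4,4] = 0.
  T[0,:] = [+0.0000 +0.3222 -0.3556 +0.3556 -0.3778]
  T[1,:] = [+0.5741 +0.0000 -0.0556 +0.5556 +0.2222]
  T[2,:] = [-0.7955 +0.1591 +0.0000 -0.3636 -0.0909]
  T[3,:] = [-0.4889 +0.0667 -0.7778 +0.0000 +0.0667]
  T[4,:] = [-0.4259 +0.4630 -0.0556 -0.4630 +0.0000]
|roots of det(T-λI)|: 1.1280, 0.8162, 0.4274, 0.4274, 0.3348.
ρ(T) = max|λ| = 1.1280; 1.1280 > 1 ⇒ diverges.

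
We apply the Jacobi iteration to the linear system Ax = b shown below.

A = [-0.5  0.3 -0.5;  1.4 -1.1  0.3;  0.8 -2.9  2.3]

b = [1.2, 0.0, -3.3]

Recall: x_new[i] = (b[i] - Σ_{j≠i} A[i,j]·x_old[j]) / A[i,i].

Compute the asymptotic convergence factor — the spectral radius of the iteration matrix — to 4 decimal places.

Diagonal D = diag(-0.5, -1.1, 2.3); L, U strict lower/upper.
T_J = -D⁻¹(L+U): T[1,2] = -(0.3)/(-1.1) = +0.2727; T[1,1] = 0.
  T[0,:] = [+0.0000  +0.6000  -1.0000]
  T[1,:] = [+1.2727  +0.0000  +0.2727]
  T[2,:] = [-0.3478  +1.2609  +0.0000]
eigenvalue magnitudes: 1.5828, 1.0246, 1.0246.
ρ = 1.5828; 1.5828 > 1: divergent.

1.5828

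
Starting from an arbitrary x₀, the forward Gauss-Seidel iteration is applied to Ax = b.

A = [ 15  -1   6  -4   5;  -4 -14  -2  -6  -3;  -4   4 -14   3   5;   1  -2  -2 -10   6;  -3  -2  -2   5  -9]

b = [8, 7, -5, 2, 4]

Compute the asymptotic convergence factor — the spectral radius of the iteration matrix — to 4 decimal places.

Split A = D + L + U, D = diag(15, -14, -14, -10, -9).
T_GS = -(D+L)⁻¹U: row 0 first, T[0,4] = -(5)/(15) = -0.3333; later rows by forward substitution.
  T[0,:] = [+0.0000, +0.0667, -0.4000, +0.2667, -0.3333]
  T[1,:] = [+0.0000, -0.0190, -0.0286, -0.5048, -0.1190]
  T[2,:] = [+0.0000, -0.0245, +0.1061, -0.0061, +0.4184]
  T[3,:] = [+0.0000, +0.0154, -0.0555, +0.1288, +0.5068]
  T[4,:] = [+0.0000, -0.0040, +0.0853, +0.0962, +0.3262]
|λ(T)| sorted: 0.5254, 0.1116, 0.0834, 0.0834, 0.0000.
ρ = 0.5254; 0.5254 < 1, so it converges for any x₀.

0.5254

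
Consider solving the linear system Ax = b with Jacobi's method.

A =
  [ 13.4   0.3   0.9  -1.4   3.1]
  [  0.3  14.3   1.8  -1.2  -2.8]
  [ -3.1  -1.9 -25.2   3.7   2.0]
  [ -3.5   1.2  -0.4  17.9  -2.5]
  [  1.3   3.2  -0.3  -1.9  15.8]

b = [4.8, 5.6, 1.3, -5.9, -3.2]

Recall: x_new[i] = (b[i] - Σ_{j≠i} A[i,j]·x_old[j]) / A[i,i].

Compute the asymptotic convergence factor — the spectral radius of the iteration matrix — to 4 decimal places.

Diagonal D = diag(13.4, 14.3, -25.2, 17.9, 15.8); L, U strict lower/upper.
T_J = -D⁻¹(L+U): T[4,2] = -(-0.3)/(15.8) = +0.0190; T[4,4] = 0.
  T[0,:] = [+0.0000 -0.0224 -0.0672 +0.1045 -0.2313]
  T[1,:] = [-0.0210 +0.0000 -0.1259 +0.0839 +0.1958]
  T[2,:] = [-0.1230 -0.0754 +0.0000 +0.1468 +0.0794]
  T[3,:] = [+0.1955 -0.0670 +0.0223 +0.0000 +0.1397]
  T[4,:] = [-0.0823 -0.2025 +0.0190 +0.1203 +0.0000]
moduli |λ_i(T)| = 0.3122, 0.1849, 0.1849, 0.1390, 0.1390.
spectral radius ρ = 0.3122; 0.3122 < 1: convergent.

0.3122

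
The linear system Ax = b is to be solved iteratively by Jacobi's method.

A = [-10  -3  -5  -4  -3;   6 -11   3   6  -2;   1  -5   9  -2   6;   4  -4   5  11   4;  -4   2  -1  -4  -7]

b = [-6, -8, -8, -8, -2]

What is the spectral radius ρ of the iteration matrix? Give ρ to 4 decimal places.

Let D = diag(-10, -11, 9, 11, -7); L, U the strict triangles.
T_J = -D⁻¹(L+U): T[1,3] = -(6)/(-11) = +0.5455; T[1,1] = 0.
  T[0,:] = [+0.0000  -0.3000  -0.5000  -0.4000  -0.3000]
  T[1,:] = [+0.5455  +0.0000  +0.2727  +0.5455  -0.1818]
  T[2,:] = [-0.1111  +0.5556  +0.0000  +0.2222  -0.6667]
  T[3,:] = [-0.3636  +0.3636  -0.4545  +0.0000  -0.3636]
  T[4,:] = [-0.5714  +0.2857  -0.1429  -0.5714  +0.0000]
|λ(T)| sorted: 1.2520, 0.7492, 0.7492, 0.1776, 0.1106.
spectral radius ρ = 1.2520; 1.2520 > 1, so it fails to converge.

1.2520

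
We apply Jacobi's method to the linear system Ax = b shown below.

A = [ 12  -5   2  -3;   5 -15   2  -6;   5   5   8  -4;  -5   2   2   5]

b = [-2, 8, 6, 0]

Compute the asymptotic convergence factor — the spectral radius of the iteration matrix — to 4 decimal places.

A = D + L + U where D = diag(12, -15, 8, 5).
Jacobi T = -D⁻¹(L+U): T[0,3] = -(-3)/(12) = +0.2500; T[0,0] = 0.
  T[0,:] = [+0.0000, +0.4167, -0.1667, +0.2500]
  T[1,:] = [+0.3333, +0.0000, +0.1333, -0.4000]
  T[2,:] = [-0.6250, -0.6250, +0.0000, +0.5000]
  T[3,:] = [+1.0000, -0.4000, -0.4000, +0.0000]
eigenvalue magnitudes: 0.8852, 0.6096, 0.6096, 0.0507.
spectral radius ρ = 0.8852; 0.8852 < 1 ⇒ converges.

0.8852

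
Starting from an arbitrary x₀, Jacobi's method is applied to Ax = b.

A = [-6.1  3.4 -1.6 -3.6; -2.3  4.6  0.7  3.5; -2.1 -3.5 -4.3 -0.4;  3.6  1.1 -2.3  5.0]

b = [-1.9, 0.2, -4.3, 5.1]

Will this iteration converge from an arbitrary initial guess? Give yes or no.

no

Write A = D+L+U with D = diag(-6.1, 4.6, -4.3, 5).
T_J = -D⁻¹(L+U): T[3,0] = -(3.6)/(5) = -0.7200; T[3,3] = 0.
  T[0,:] = [+0.0000, +0.5574, -0.2623, -0.5902]
  T[1,:] = [+0.5000, +0.0000, -0.1522, -0.7609]
  T[2,:] = [-0.4884, -0.8140, +0.0000, -0.0930]
  T[3,:] = [-0.7200, -0.2200, +0.4600, +0.0000]
|roots of det(T-λI)|: 1.3732, 0.5978, 0.5978, 0.5335.
ρ = 1.3732; 1.3732 > 1 ⇒ diverges.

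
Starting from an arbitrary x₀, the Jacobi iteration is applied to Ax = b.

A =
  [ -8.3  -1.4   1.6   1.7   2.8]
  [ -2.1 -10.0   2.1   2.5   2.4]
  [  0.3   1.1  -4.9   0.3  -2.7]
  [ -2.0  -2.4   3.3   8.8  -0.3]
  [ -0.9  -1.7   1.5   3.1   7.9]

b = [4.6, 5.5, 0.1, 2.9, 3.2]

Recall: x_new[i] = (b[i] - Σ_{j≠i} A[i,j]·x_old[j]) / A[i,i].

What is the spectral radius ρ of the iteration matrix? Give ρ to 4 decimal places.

Write A = D+L+U with D = diag(-8.3, -10, -4.9, 8.8, 7.9).
Jacobi T = -D⁻¹(L+U): T[3,1] = -(-2.4)/(8.8) = +0.2727; T[3,3] = 0.
  T[0,:] = [+0.0000 -0.1687 +0.1928 +0.2048 +0.3373]
  T[1,:] = [-0.2100 +0.0000 +0.2100 +0.2500 +0.2400]
  T[2,:] = [+0.0612 +0.2245 +0.0000 +0.0612 -0.5510]
  T[3,:] = [+0.2273 +0.2727 -0.3750 +0.0000 +0.0341]
  T[4,:] = [+0.1139 +0.2152 -0.1899 -0.3924 +0.0000]
|λ(T)| sorted: 0.8672, 0.4176, 0.4176, 0.1744, 0.1744.
ρ(T) = max|λ| = 0.8672; 0.8672 < 1 ⇒ converges.

0.8672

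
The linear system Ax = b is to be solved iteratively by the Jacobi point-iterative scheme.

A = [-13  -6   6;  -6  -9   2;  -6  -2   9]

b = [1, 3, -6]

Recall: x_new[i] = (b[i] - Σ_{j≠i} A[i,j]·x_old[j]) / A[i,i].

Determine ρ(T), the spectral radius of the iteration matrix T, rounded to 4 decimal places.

0.9034

Let D = diag(-13, -9, 9); L, U the strict triangles.
Jacobi T = -D⁻¹(L+U): T[0,2] = -(6)/(-13) = +0.4615; T[0,0] = 0.
  T[0,:] = [+0.0000, -0.4615, +0.4615]
  T[1,:] = [-0.6667, +0.0000, +0.2222]
  T[2,:] = [+0.6667, +0.2222, +0.0000]
moduli |λ_i(T)| = 0.9034, 0.6812, 0.2222.
ρ(T) = max|λ| = 0.9034; 0.9034 < 1 ⇒ converges.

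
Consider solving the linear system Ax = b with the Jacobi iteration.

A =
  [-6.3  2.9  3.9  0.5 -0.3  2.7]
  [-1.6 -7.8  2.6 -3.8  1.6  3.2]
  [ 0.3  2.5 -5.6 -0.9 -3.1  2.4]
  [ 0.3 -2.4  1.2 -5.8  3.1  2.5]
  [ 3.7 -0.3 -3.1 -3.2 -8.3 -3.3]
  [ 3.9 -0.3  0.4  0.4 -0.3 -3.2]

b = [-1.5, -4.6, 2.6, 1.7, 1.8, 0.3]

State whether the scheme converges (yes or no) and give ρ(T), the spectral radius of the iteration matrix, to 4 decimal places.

Split A = D + L + U, D = diag(-6.3, -7.8, -5.6, -5.8, -8.3, -3.2).
Jacobi: T = -D⁻¹(L+U), T[5,3] = -(0.4)/(-3.2) = +0.1250; T[5,5] = 0.
  T[0,:] = [+0.0000 +0.4603 +0.6190 +0.0794 -0.0476 +0.4286]
  T[1,:] = [-0.2051 +0.0000 +0.3333 -0.4872 +0.2051 +0.4103]
  T[2,:] = [+0.0536 +0.4464 +0.0000 -0.1607 -0.5536 +0.4286]
  T[3,:] = [+0.0517 -0.4138 +0.2069 +0.0000 +0.5345 +0.4310]
  T[4,:] = [+0.4458 -0.0361 -0.3735 -0.3855 +0.0000 -0.3976]
  T[5,:] = [+1.2188 -0.0938 +0.1250 +0.1250 -0.0938 +0.0000]
|λ(T)| sorted: 1.1375, 0.8222, 0.8222, 0.4109, 0.4109, 0.3852.
ρ(T) = max|λ| = 1.1375; 1.1375 > 1, so it fails to converge.

no, ρ = 1.1375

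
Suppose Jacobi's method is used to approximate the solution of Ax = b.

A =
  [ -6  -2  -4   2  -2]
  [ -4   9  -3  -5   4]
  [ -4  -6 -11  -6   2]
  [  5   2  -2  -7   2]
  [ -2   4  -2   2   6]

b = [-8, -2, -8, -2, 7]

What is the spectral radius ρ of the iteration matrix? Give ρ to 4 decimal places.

1.1496

Let D = diag(-6, 9, -11, -7, 6); L, U the strict triangles.
Jacobi: T = -D⁻¹(L+U), T[0,4] = -(-2)/(-6) = -0.3333; T[0,0] = 0.
  T[0,:] = [+0.0000  -0.3333  -0.6667  +0.3333  -0.3333]
  T[1,:] = [+0.4444  +0.0000  +0.3333  +0.5556  -0.4444]
  T[2,:] = [-0.3636  -0.5455  +0.0000  -0.5455  +0.1818]
  T[3,:] = [+0.7143  +0.2857  -0.2857  +0.0000  +0.2857]
  T[4,:] = [+0.3333  -0.6667  +0.3333  -0.3333  +0.0000]
|eigenvalues of T|: 1.1496, 0.6230, 0.6230, 0.3534, 0.0488.
ρ(T) = max|λ| = 1.1496; 1.1496 > 1 ⇒ diverges.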